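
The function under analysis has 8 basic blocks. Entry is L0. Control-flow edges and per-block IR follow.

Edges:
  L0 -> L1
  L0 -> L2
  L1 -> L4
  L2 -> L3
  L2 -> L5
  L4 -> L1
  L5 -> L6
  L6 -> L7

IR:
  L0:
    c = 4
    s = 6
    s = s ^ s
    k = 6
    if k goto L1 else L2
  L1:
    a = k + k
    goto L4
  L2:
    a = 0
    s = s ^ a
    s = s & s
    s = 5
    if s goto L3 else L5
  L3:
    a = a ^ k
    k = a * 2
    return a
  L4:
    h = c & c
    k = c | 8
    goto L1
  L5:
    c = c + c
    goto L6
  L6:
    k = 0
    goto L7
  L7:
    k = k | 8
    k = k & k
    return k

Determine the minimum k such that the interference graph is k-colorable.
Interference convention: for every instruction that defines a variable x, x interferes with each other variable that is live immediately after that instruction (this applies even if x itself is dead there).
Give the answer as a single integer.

def/use:
  L0 def {c,k,s} use ∅
  L1 def {a} use {k}
  L2 def {a,s} use {s}
  L3 def {a,k} use {a,k}
  L4 def {h,k} use {c}
  L5 def {c} use {c}
  L6 def {k} use ∅
  L7 def {k} use {k}

Liveness:
  L0 li=∅ lo={c,k,s}
  L1 li={c,k} lo={c}
  L2 li={c,k,s} lo={a,c,k}
  L3 li={a,k} lo=∅
  L4 li={c} lo={c,k}
  L5 li={c} lo=∅
  L6 li=∅ lo={k}
  L7 li={k} lo=∅

Conflict graph:
  a↔{c,k,s}
  c↔{a,h,k,s}
  h↔{c}
  k↔{a,c,s}
  s↔{a,c,k}

Chromatic number:
  clique {a,c,k,s} ⇒ need ≥ 4
  assign a→R1 c→R0 h→R1 k→R2 s→R3 — no edge inside a register ⇒ χ ≤ 4
  χ = 4

Answer: 4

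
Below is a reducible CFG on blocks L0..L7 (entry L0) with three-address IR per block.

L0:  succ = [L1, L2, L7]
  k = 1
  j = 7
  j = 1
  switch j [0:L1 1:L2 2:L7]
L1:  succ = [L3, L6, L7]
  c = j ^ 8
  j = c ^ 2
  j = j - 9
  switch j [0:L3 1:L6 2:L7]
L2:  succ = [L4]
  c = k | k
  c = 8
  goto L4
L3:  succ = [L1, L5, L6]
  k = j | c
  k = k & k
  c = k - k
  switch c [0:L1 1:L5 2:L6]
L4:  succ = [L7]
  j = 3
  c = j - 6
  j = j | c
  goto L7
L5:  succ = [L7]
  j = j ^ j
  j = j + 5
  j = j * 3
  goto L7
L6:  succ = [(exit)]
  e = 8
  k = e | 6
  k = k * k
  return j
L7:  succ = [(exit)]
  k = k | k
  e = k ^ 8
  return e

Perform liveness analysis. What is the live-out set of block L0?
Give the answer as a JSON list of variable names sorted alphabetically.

Per-block:
  L0: {j,k} / ∅
  L1: {c,j} / {j}
  L2: {c} / {k}
  L3: {c,k} / {c,j}
  L4: {c,j} / ∅
  L5: {j} / {j}
  L6: {e,k} / {j}
  L7: {e,k} / {k}

Live sets:
  L0: in=∅ out={j,k}
  L1: in={j,k} out={c,j,k}
  L2: in={k} out={k}
  L3: in={c,j} out={j,k}
  L4: in={k} out={k}
  L5: in={j,k} out={k}
  L6: in={j} out=∅
  L7: in={k} out=∅

live-out(L0) = ["j", "k"]

Answer: ["j", "k"]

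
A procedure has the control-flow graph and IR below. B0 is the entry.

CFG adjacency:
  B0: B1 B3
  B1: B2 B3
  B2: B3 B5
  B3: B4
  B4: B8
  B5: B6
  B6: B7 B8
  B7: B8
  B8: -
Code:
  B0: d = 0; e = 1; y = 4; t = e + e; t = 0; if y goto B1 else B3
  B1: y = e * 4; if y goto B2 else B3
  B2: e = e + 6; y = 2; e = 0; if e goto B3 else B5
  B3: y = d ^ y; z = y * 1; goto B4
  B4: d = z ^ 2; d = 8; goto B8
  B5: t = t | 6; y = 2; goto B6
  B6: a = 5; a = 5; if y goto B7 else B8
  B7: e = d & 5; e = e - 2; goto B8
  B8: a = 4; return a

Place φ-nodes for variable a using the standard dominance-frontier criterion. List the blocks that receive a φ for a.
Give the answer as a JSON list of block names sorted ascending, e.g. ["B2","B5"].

Answer: ["B8"]

Analysis:
idom tree: B1←B0 B2←B1 B3←B0 B4←B3 B5←B2 B6←B5 B7←B6 B8←B0
Join-block Dom:
  B3: preds {B0,B1,B2}: {B0} ∩ {B0,B1} ∩ {B0,B1,B2} = {B0}; idom=B0
  B8: preds {B4,B6,B7}: {B0,B3,B4} ∩ {B0,B1,B2,B5,B6} ∩ {B0,B1,B2,B5,B6,B7} = {B0}; idom=B0

DF derivation:
  B3←B0: walk · to B0
  B3←B1: walk B1 to B0
  B3←B2: walk B2→B1 to B0
  B8←B4: walk B4→B3 to B0
  B8←B6: walk B6→B5→B2→B1 to B0
  B8←B7: walk B7→B6→B5→B2→B1 to B0
  DF(B0)=∅
  DF(B1)={B3,B8}
  DF(B2)={B3,B8}
  DF(B3)={B8}
  DF(B4)={B8}
  DF(B5)={B8}
  DF(B6)={B8}
  DF(B7)={B8}
  DF(B8)=∅

φ for a: defs {B6,B8}
  DF⁺ = {B8}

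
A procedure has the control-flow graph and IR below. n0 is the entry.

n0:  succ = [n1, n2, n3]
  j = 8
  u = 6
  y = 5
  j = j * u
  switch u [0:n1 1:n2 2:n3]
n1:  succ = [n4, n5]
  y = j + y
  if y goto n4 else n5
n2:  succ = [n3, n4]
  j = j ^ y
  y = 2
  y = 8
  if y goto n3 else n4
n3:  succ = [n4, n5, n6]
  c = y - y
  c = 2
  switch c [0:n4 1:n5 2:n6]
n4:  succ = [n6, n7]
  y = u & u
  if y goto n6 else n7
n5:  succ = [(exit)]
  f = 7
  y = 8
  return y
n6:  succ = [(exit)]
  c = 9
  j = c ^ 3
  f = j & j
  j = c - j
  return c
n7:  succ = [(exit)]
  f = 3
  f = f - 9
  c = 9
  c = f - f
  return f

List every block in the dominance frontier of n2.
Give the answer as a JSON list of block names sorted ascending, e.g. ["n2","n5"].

Answer: ["n3", "n4"]

Analysis:
idom tree: n1←n0 n2←n0 n3←n0 n4←n0 n5←n0 n6←n0 n7←n4
Join-block Dom:
  n3: preds {n0,n2}: {n0} ∩ {n0,n2} = {n0}; idom=n0
  n4: preds {n1,n2,n3}: {n0,n1} ∩ {n0,n2} ∩ {n0,n3} = {n0}; idom=n0
  n5: preds {n1,n3}: {n0,n1} ∩ {n0,n3} = {n0}; idom=n0
  n6: preds {n3,n4}: {n0,n3} ∩ {n0,n4} = {n0}; idom=n0

DF walk-up:
  n3←n0: walk · to n0
  n3←n2: walk n2 to n0
  n4←n1: walk n1 to n0
  n4←n2: walk n2 to n0
  n4←n3: walk n3 to n0
  n5←n1: walk n1 to n0
  n5←n3: walk n3 to n0
  n6←n3: walk n3 to n0
  n6←n4: walk n4 to n0
  DF(n0)=∅
  DF(n1)={n4,n5}
  DF(n2)={n3,n4}
  DF(n3)={n4,n5,n6}
  DF(n4)={n6}
  DF(n5)=∅
  DF(n6)=∅
  DF(n7)=∅

DF(n2) = ["n3", "n4"]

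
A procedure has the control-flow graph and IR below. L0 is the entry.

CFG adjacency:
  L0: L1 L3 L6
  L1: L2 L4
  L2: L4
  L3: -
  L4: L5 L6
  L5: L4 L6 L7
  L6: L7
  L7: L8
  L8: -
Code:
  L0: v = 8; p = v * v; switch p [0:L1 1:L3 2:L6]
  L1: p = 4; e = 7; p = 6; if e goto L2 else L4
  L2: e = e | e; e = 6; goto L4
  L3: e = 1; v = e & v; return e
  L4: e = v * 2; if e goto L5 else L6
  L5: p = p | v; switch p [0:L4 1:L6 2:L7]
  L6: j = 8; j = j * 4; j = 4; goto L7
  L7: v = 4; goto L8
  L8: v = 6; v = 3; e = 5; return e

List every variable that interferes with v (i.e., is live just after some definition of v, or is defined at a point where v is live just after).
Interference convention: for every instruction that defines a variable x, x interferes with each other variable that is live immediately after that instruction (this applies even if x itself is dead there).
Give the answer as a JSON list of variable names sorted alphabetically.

Answer: ["e", "p"]

Derivation:
def/use:
  L0: def={p,v} ue=∅
  L1: def={e,p} ue=∅
  L2: def={e} ue={e}
  L3: def={e,v} ue={v}
  L4: def={e} ue={v}
  L5: def={p} ue={p,v}
  L6: def={j} ue=∅
  L7: def={v} ue=∅
  L8: def={e,v} ue=∅

Live sets:
  L0 li=∅ lo={v}
  L1 li={v} lo={e,p,v}
  L2 li={e,p,v} lo={p,v}
  L3 li={v} lo=∅
  L4 li={p,v} lo={p,v}
  L5 li={p,v} lo={p,v}
  L6 li=∅ lo=∅
  L7 li=∅ lo=∅
  L8 li=∅ lo=∅

Interference:
  e — {p,v}
  j — ∅
  p — {e,v}
  v — {e,p}

N(v) = ["e", "p"]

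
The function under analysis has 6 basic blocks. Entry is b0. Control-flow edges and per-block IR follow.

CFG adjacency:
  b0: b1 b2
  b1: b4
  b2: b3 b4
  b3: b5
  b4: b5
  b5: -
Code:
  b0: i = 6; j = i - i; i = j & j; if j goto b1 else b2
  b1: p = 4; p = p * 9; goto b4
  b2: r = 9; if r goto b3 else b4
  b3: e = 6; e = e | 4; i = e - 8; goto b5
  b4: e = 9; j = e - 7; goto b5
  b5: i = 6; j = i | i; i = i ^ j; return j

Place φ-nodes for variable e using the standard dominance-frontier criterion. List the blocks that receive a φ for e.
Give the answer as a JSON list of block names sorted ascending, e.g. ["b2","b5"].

Answer: ["b5"]

Analysis:
idom tree: b1←b0 b2←b0 b3←b2 b4←b0 b5←b0
Dom at joins:
  b4: preds {b1,b2}: {b0,b1} ∩ {b0,b2} = {b0}; idom=b0
  b5: preds {b3,b4}: {b0,b2,b3} ∩ {b0,b4} = {b0}; idom=b0

DF derivation:
  join b4 pred b1: b1 stop@b0
  join b4 pred b2: b2 stop@b0
  join b5 pred b3: b3→b2 stop@b0
  join b5 pred b4: b4 stop@b0
  b0 → ∅
  b1 → {b4}
  b2 → {b4,b5}
  b3 → {b5}
  b4 → {b5}
  b5 → ∅

φ for e: defs {b3,b4}
  DF⁺ = {b5}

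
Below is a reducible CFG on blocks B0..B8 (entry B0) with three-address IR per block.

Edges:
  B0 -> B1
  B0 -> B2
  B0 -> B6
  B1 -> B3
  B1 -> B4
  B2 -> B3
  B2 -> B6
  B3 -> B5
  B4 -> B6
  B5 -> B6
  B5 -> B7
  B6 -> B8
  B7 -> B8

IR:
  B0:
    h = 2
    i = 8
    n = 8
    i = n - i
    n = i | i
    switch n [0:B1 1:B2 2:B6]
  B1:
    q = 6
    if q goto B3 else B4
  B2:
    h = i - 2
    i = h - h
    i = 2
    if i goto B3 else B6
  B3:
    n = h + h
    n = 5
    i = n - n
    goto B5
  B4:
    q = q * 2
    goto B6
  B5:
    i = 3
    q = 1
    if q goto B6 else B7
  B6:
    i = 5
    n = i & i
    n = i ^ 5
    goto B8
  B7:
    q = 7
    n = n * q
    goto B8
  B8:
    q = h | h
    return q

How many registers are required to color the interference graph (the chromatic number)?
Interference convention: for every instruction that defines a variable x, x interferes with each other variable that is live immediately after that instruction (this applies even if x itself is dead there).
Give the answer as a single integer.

Block summaries:
  B0: def={h,i,n} ue=∅
  B1: def={q} ue=∅
  B2: def={h,i} ue={i}
  B3: def={i,n} ue={h}
  B4: def={q} ue={q}
  B5: def={i,q} ue=∅
  B6: def={i,n} ue=∅
  B7: def={n,q} ue={n}
  B8: def={q} ue={h}

Backward fixpoint:
  B0 li=∅ lo={h,i}
  B1 li={h} lo={h,q}
  B2 li={i} lo={h}
  B3 li={h} lo={h,n}
  B4 li={h,q} lo={h}
  B5 li={h,n} lo={h,n}
  B6 li={h} lo={h}
  B7 li={h,n} lo={h}
  B8 li={h} lo=∅

Interference:
  h↔{i,n,q}
  i↔{h,n}
  n↔{h,i,q}
  q↔{h,n}

Chromatic number:
  lower bound: {h,i,n} mutually conflict ⇒ χ ≥ 3
  3-colouring: R0={h}  R1={n}  R2={i,q}
  χ = 3

Answer: 3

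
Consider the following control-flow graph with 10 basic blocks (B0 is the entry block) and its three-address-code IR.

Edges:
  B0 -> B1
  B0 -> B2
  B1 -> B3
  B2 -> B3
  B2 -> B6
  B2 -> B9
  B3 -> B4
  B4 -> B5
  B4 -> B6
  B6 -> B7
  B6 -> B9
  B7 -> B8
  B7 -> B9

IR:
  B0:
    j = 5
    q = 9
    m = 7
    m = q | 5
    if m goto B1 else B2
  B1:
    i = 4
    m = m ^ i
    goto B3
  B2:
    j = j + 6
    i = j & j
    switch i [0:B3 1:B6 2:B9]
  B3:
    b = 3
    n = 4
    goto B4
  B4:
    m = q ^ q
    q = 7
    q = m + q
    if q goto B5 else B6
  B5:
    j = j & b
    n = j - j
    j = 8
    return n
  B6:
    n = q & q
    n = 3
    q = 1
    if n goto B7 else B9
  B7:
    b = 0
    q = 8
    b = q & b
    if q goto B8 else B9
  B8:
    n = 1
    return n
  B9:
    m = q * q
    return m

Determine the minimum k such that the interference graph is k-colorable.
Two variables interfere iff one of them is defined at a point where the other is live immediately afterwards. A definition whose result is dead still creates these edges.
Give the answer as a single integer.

Per-block:
  B0 def {j,m,q} use ∅
  B1 def {i,m} use {m}
  B2 def {i,j} use {j}
  B3 def {b,n} use ∅
  B4 def {m,q} use {q}
  B5 def {j,n} use {b,j}
  B6 def {n,q} use {q}
  B7 def {b,q} use ∅
  B8 def {n} use ∅
  B9 def {m} use {q}

Live sets:
  B0 li=∅ lo={j,m,q}
  B1 li={j,m,q} lo={j,q}
  B2 li={j,q} lo={j,q}
  B3 li={j,q} lo={b,j,q}
  B4 li={b,j,q} lo={b,j,q}
  B5 li={b,j} lo=∅
  B6 li={q} lo={q}
  B7 li=∅ lo={q}
  B8 li=∅ lo=∅
  B9 li={q} lo=∅

Interfere edges:
  b↔{j,m,n,q}
  i↔{j,m,q}
  j↔{b,i,m,n,q}
  m↔{b,i,j,q}
  n↔{b,j,q}
  q↔{b,i,j,m,n}

Colouring:
  {b,j,m,q} pairwise interfere (4-clique) ⇒ χ ≥ 4
  assign b→c2 i→c2 j→c0 m→c3 n→c3 q→c1 — no edge inside a register ⇒ χ ≤ 4
  χ = 4

Answer: 4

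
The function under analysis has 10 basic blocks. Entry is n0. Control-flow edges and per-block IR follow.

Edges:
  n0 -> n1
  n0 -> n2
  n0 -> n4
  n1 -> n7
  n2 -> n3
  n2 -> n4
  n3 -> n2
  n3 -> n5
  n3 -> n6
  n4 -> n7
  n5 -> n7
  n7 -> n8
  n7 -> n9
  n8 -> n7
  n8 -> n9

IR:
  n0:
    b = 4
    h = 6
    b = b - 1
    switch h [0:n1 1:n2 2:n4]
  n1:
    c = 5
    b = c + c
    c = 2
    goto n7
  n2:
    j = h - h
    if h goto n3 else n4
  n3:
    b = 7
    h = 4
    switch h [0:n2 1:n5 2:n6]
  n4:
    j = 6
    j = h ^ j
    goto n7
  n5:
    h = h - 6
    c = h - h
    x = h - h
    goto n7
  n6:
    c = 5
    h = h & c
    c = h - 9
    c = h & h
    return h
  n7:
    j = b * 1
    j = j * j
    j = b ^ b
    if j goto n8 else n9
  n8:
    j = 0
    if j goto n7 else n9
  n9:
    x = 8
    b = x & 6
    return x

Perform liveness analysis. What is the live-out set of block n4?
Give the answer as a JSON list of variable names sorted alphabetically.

Answer: ["b"]

Working:
Per-block:
  n0: def={b,h} ue=∅
  n1: def={b,c} ue=∅
  n2: def={j} ue={h}
  n3: def={b,h} ue=∅
  n4: def={j} ue={h}
  n5: def={c,h,x} ue={h}
  n6: def={c,h} ue={h}
  n7: def={j} ue={b}
  n8: def={j} ue=∅
  n9: def={b,x} ue=∅

Live sets:
  n0: in=∅ out={b,h}
  n1: in=∅ out={b}
  n2: in={b,h} out={b,h}
  n3: in=∅ out={b,h}
  n4: in={b,h} out={b}
  n5: in={b,h} out={b}
  n6: in={h} out=∅
  n7: in={b} out={b}
  n8: in={b} out={b}
  n9: in=∅ out=∅

live-out(n4) = ["b"]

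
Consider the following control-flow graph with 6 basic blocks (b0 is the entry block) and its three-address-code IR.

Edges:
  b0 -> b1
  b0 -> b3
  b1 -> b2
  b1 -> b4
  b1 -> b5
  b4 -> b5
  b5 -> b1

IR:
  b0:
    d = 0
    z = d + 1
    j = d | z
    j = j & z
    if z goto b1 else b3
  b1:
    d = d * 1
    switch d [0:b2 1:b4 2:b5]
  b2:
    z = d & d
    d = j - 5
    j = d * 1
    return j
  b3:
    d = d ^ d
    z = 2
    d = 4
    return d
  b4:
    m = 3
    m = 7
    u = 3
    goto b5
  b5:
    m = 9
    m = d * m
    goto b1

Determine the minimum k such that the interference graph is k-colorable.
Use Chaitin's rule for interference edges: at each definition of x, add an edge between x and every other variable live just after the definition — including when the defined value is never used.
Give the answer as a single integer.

Block summaries:
  b0: def={d,j,z} ue=∅
  b1: def={d} ue={d}
  b2: def={d,j,z} ue={d,j}
  b3: def={d,z} ue={d}
  b4: def={m,u} ue=∅
  b5: def={m} ue={d}

Backward fixpoint:
  b0 li=∅ lo={d,j}
  b1 li={d,j} lo={d,j}
  b2 li={d,j} lo=∅
  b3 li={d} lo=∅
  b4 li={d,j} lo={d,j}
  b5 li={d,j} lo={d,j}

Interference:
  d — {j,m,u,z}
  j — {d,m,u,z}
  m — {d,j}
  u — {d,j}
  z — {d,j}

Chromatic number:
  clique {d,j,m} ⇒ need ≥ 3
  3-colouring: r0={d}  r1={j}  r2={m,u,z}
  χ = 3

Answer: 3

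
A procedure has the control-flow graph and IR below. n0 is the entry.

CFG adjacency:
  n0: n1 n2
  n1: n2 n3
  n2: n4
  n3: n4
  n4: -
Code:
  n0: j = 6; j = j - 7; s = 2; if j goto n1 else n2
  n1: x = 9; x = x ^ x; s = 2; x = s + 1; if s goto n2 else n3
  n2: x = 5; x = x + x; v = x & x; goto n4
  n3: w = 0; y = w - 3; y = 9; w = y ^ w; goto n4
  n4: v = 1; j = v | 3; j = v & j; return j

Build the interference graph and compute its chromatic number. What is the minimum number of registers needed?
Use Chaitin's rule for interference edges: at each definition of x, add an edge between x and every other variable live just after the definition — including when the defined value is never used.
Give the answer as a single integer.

Answer: 2

Derivation:
Per-block:
  n0 def {j,s} use ∅
  n1 def {s,x} use ∅
  n2 def {v,x} use ∅
  n3 def {w,y} use ∅
  n4 def {j,v} use ∅

Live sets:
  live n0: ∅→∅
  live n1: ∅→∅
  live n2: ∅→∅
  live n3: ∅→∅
  live n4: ∅→∅

Conflict graph:
  j: {s,v}
  s: {j,x}
  v: {j}
  w: {y}
  x: {s}
  y: {w}

Colouring:
  clique {j,s} ⇒ need ≥ 2
  assign j→r0 s→r1 v→r1 w→r0 x→r0 y→r1 — no edge inside a register ⇒ χ ≤ 2
  χ = 2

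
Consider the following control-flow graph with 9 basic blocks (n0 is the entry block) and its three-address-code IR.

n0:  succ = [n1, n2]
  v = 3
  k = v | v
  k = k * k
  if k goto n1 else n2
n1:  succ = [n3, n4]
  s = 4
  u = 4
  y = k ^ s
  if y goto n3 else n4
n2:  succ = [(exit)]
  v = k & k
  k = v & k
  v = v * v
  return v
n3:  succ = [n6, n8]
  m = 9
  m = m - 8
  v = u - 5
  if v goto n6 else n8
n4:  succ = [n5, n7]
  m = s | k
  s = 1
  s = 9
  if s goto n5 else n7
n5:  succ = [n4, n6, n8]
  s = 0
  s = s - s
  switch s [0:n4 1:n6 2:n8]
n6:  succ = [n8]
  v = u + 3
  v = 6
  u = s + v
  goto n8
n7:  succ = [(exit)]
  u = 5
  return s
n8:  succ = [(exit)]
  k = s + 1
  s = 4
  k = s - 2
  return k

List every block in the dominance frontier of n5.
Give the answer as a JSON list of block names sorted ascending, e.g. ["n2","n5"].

Answer: ["n4", "n6", "n8"]

Analysis:
idom tree: n1←n0 n2←n0 n3←n1 n4←n1 n5←n4 n6←n1 n7←n4 n8←n1
Dom∩ at merges:
  n4: preds {n1,n5}: {n0,n1} ∩ {n0,n1,n4,n5} = {n0,n1}; idom=n1
  n6: preds {n3,n5}: {n0,n1,n3} ∩ {n0,n1,n4,n5} = {n0,n1}; idom=n1
  n8: preds {n3,n5,n6}: {n0,n1,n3} ∩ {n0,n1,n4,n5} ∩ {n0,n1,n6} = {n0,n1}; idom=n1

DF walk-up:
  join n4 pred n1: · stop@n1
  join n4 pred n5: n5→n4 stop@n1
  join n6 pred n3: n3 stop@n1
  join n6 pred n5: n5→n4 stop@n1
  join n8 pred n3: n3 stop@n1
  join n8 pred n5: n5→n4 stop@n1
  join n8 pred n6: n6 stop@n1
  n0 → ∅
  n1 → ∅
  n2 → ∅
  n3 → {n6,n8}
  n4 → {n4,n6,n8}
  n5 → {n4,n6,n8}
  n6 → {n8}
  n7 → ∅
  n8 → ∅

DF(n5) = ["n4", "n6", "n8"]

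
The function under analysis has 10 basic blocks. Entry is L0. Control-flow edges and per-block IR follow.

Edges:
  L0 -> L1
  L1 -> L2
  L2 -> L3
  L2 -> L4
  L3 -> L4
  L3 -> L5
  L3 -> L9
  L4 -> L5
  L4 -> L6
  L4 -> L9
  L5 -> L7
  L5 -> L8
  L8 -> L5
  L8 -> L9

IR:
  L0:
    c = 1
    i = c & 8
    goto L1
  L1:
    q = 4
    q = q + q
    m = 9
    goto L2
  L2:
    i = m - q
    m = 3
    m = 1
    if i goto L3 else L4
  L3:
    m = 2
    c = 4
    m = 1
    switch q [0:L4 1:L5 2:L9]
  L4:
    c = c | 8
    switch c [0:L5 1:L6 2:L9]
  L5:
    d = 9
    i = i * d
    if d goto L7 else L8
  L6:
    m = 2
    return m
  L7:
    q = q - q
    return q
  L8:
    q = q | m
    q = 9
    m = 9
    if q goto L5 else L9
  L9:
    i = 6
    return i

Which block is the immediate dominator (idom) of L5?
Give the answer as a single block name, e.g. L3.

Answer: L2

Analysis:
idom tree: L1←L0 L2←L1 L3←L2 L4←L2 L5←L2 L6←L4 L7←L5 L8←L5 L9←L2
Dom∩ at merges:
  L4: preds {L2,L3}: {L0,L1,L2} ∩ {L0,L1,L2,L3} = {L0,L1,L2}; idom=L2
  L5: preds {L3,L4,L8}: {L0,L1,L2,L3} ∩ {L0,L1,L2,L4} ∩ {L0,L1,L2,L5,L8} = {L0,L1,L2}; idom=L2
  L9: preds {L3,L4,L8}: {L0,L1,L2,L3} ∩ {L0,L1,L2,L4} ∩ {L0,L1,L2,L5,L8} = {L0,L1,L2}; idom=L2

idom(L5) = L2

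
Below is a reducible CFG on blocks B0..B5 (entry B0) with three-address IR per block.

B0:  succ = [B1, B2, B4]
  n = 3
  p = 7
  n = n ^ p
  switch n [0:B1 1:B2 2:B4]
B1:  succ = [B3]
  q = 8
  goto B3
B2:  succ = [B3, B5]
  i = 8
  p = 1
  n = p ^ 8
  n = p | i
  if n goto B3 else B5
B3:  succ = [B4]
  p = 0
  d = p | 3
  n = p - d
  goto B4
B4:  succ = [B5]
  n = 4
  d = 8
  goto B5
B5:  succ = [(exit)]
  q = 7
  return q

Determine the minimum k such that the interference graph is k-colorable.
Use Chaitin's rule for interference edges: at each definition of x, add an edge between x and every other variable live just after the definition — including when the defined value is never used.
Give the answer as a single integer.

Answer: 3

Working:
def/use:
  B0: def={n,p} ue=∅
  B1: def={q} ue=∅
  B2: def={i,n,p} ue=∅
  B3: def={d,n,p} ue=∅
  B4: def={d,n} ue=∅
  B5: def={q} ue=∅

Live sets:
  B0: in=∅ out=∅
  B1: in=∅ out=∅
  B2: in=∅ out=∅
  B3: in=∅ out=∅
  B4: in=∅ out=∅
  B5: in=∅ out=∅

Interference:
  d — {p}
  i — {n,p}
  n — {i,p}
  p — {d,i,n}
  q — ∅

Chromatic number:
  lower bound: {i,n,p} mutually conflict ⇒ χ ≥ 3
  3-colouring: r0={p,q}  r1={d,i}  r2={n}
  χ = 3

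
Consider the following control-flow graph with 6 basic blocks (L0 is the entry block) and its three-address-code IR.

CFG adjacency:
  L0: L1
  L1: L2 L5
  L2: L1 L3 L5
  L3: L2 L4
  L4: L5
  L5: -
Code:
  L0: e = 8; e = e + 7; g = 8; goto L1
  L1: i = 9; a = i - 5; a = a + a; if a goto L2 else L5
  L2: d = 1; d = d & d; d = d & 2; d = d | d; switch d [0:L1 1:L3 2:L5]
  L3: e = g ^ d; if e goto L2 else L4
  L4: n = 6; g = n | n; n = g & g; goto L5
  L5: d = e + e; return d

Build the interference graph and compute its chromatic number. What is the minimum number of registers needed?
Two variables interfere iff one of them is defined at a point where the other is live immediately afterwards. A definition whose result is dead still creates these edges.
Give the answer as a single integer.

def/use:
  L0: {e,g} / ∅
  L1: {a,i} / ∅
  L2: {d} / ∅
  L3: {e} / {d,g}
  L4: {g,n} / ∅
  L5: {d} / {e}

Liveness:
  live L0: ∅→{e,g}
  live L1: {e,g}→{e,g}
  live L2: {e,g}→{d,e,g}
  live L3: {d,g}→{e,g}
  live L4: {e}→{e}
  live L5: {e}→∅

Interfere edges:
  a: {e,g}
  d: {e,g}
  e: {a,d,g,i,n}
  g: {a,d,e,i}
  i: {e,g}
  n: {e}

Registers:
  lower bound: {a,e,g} mutually conflict ⇒ χ ≥ 3
  3-colouring: c0={e}  c1={g,n}  c2={a,d,i}
  χ = 3

Answer: 3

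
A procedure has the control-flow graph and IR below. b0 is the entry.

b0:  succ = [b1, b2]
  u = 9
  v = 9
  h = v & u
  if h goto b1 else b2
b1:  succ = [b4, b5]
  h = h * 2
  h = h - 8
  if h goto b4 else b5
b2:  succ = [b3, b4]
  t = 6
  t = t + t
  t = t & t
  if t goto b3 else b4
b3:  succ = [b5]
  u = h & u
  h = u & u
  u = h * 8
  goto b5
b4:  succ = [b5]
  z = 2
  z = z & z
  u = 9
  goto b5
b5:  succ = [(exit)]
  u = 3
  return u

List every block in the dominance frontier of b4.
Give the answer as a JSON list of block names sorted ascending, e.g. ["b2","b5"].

idom tree: b1←b0 b2←b0 b3←b2 b4←b0 b5←b0
Dom at joins:
  b4: preds {b1,b2}: {b0,b1} ∩ {b0,b2} = {b0}; idom=b0
  b5: preds {b1,b3,b4}: {b0,b1} ∩ {b0,b2,b3} ∩ {b0,b4} = {b0}; idom=b0

DF derivation:
  join b4 pred b1: b1 stop@b0
  join b4 pred b2: b2 stop@b0
  join b5 pred b1: b1 stop@b0
  join b5 pred b3: b3→b2 stop@b0
  join b5 pred b4: b4 stop@b0
  b0 → ∅
  b1 → {b4,b5}
  b2 → {b4,b5}
  b3 → {b5}
  b4 → {b5}
  b5 → ∅

DF(b4) = ["b5"]

Answer: ["b5"]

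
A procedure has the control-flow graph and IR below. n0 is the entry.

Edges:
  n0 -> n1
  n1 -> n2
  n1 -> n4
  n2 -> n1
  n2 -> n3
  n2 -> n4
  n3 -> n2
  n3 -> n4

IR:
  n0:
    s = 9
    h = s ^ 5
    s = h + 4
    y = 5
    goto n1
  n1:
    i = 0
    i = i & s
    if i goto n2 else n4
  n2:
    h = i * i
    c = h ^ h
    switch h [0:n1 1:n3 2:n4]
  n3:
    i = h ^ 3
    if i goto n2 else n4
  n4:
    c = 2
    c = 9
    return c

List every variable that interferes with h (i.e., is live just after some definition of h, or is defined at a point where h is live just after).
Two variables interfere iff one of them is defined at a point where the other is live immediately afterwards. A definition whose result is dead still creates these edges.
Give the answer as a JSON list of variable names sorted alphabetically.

Block summaries:
  n0: {h,s,y} / ∅
  n1: {i} / {s}
  n2: {c,h} / {i}
  n3: {i} / {h}
  n4: {c} / ∅

Live sets:
  n0 li=∅ lo={s}
  n1 li={s} lo={i,s}
  n2 li={i,s} lo={h,s}
  n3 li={h,s} lo={i,s}
  n4 li=∅ lo=∅

Conflict graph:
  c↔{h,s}
  h↔{c,s}
  i↔{s}
  s↔{c,h,i,y}
  y↔{s}

N(h) = ["c", "s"]

Answer: ["c", "s"]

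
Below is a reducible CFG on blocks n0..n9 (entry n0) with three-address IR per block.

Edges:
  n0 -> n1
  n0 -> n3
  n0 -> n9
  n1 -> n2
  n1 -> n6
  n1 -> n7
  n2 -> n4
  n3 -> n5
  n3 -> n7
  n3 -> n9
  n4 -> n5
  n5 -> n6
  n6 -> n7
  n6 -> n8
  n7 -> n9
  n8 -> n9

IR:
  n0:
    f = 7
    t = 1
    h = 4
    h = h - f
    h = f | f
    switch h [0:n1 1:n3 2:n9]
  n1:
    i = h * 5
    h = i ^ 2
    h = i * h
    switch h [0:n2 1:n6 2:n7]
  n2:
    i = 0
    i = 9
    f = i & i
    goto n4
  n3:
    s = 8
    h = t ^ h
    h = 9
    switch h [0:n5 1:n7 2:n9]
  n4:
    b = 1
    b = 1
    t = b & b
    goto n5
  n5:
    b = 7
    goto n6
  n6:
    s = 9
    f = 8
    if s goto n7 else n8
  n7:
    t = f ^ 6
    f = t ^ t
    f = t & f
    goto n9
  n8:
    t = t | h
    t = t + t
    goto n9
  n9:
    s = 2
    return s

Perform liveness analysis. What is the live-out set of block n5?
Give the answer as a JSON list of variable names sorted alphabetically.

Answer: ["h", "t"]

Analysis:
Per-block:
  n0: def={f,h,t} ue=∅
  n1: def={h,i} ue={h}
  n2: def={f,i} ue=∅
  n3: def={h,s} ue={h,t}
  n4: def={b,t} ue=∅
  n5: def={b} ue=∅
  n6: def={f,s} ue=∅
  n7: def={f,t} ue={f}
  n8: def={t} ue={h,t}
  n9: def={s} ue=∅

Live sets:
  n0 li=∅ lo={f,h,t}
  n1 li={f,h,t} lo={f,h,t}
  n2 li={h} lo={h}
  n3 li={f,h,t} lo={f,h,t}
  n4 li={h} lo={h,t}
  n5 li={h,t} lo={h,t}
  n6 li={h,t} lo={f,h,t}
  n7 li={f} lo=∅
  n8 li={h,t} lo=∅
  n9 li=∅ lo=∅

live-out(n5) = ["h", "t"]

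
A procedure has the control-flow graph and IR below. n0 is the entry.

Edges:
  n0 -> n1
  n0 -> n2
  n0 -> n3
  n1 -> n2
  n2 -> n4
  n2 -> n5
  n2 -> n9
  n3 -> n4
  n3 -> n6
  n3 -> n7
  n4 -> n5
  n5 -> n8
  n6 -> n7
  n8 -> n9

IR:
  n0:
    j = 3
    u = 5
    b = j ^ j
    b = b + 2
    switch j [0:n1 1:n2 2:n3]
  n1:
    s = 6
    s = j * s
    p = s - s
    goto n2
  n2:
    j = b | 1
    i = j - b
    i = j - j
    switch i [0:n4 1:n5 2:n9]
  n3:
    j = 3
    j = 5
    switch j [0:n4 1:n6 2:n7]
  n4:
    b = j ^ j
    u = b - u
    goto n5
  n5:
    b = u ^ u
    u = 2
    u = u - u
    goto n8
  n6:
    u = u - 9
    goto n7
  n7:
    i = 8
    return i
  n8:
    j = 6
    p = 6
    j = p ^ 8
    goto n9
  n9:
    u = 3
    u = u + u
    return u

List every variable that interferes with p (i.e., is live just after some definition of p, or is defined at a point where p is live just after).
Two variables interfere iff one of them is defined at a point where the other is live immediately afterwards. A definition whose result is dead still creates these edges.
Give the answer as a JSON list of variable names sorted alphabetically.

def/use:
  n0: {b,j,u} / ∅
  n1: {p,s} / {j}
  n2: {i,j} / {b}
  n3: {j} / ∅
  n4: {b,u} / {j,u}
  n5: {b,u} / {u}
  n6: {u} / {u}
  n7: {i} / ∅
  n8: {j,p} / ∅
  n9: {u} / ∅

Live sets:
  n0: in=∅ out={b,j,u}
  n1: in={b,j,u} out={b,u}
  n2: in={b,u} out={j,u}
  n3: in={u} out={j,u}
  n4: in={j,u} out={u}
  n5: in={u} out=∅
  n6: in={u} out=∅
  n7: in=∅ out=∅
  n8: in=∅ out=∅
  n9: in=∅ out=∅

Interfere edges:
  b↔{j,p,s,u}
  i↔{j,u}
  j↔{b,i,s,u}
  p↔{b,u}
  s↔{b,j,u}
  u↔{b,i,j,p,s}

N(p) = ["b", "u"]

Answer: ["b", "u"]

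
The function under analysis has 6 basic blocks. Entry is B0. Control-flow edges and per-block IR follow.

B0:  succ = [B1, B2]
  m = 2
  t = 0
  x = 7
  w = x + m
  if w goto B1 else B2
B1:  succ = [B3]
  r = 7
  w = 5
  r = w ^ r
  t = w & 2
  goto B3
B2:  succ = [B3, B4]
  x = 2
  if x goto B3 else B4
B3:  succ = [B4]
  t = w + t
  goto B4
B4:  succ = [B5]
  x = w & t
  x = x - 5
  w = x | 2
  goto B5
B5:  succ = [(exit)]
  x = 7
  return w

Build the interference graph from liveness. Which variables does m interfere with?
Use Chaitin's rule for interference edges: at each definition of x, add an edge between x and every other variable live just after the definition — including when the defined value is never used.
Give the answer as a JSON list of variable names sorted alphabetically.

Block summaries:
  B0: def={m,t,w,x} ue=∅
  B1: def={r,t,w} ue=∅
  B2: def={x} ue=∅
  B3: def={t} ue={t,w}
  B4: def={w,x} ue={t,w}
  B5: def={x} ue={w}

Liveness:
  B0: in=∅ out={t,w}
  B1: in=∅ out={t,w}
  B2: in={t,w} out={t,w}
  B3: in={t,w} out={t,w}
  B4: in={t,w} out={w}
  B5: in={w} out=∅

Conflict graph:
  m↔{t,x}
  r↔{w}
  t↔{m,w,x}
  w↔{r,t,x}
  x↔{m,t,w}

N(m) = ["t", "x"]

Answer: ["t", "x"]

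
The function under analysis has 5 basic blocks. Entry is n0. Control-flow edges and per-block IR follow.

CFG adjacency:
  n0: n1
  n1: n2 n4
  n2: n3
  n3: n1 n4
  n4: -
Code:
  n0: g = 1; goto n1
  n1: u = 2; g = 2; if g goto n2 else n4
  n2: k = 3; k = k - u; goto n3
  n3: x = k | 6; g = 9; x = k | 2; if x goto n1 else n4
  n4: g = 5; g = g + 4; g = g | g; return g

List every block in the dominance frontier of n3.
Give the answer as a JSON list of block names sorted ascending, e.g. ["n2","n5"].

idom tree: n1←n0 n2←n1 n3←n2 n4←n1
Dom at joins:
  n1: preds {n0,n3}: {n0} ∩ {n0,n1,n2,n3} = {n0}; idom=n0
  n4: preds {n1,n3}: {n0,n1} ∩ {n0,n1,n2,n3} = {n0,n1}; idom=n1

DF derivation:
  join n1 pred n0: · stop@n0
  join n1 pred n3: n3→n2→n1 stop@n0
  join n4 pred n1: · stop@n1
  join n4 pred n3: n3→n2 stop@n1
  n0 → ∅
  n1 → {n1}
  n2 → {n1,n4}
  n3 → {n1,n4}
  n4 → ∅

DF(n3) = ["n1", "n4"]

Answer: ["n1", "n4"]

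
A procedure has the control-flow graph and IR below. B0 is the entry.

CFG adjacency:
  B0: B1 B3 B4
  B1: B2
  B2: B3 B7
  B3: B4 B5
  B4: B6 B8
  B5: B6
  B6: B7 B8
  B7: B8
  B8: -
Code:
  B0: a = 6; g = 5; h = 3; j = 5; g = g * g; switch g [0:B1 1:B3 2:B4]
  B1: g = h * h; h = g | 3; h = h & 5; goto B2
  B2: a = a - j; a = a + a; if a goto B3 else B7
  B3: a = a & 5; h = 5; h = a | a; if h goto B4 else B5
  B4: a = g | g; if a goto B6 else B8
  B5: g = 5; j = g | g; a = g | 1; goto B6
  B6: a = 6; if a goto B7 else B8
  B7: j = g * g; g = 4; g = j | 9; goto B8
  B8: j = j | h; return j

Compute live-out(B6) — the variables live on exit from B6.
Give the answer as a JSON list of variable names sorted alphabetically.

Answer: ["g", "h", "j"]

Working:
def/use:
  B0: def={a,g,h,j} ue=∅
  B1: def={g,h} ue={h}
  B2: def={a} ue={a,j}
  B3: def={a,h} ue={a}
  B4: def={a} ue={g}
  B5: def={a,g,j} ue=∅
  B6: def={a} ue=∅
  B7: def={g,j} ue={g}
  B8: def={j} ue={h,j}

Liveness:
  B0: in=∅ out={a,g,h,j}
  B1: in={a,h,j} out={a,g,h,j}
  B2: in={a,g,h,j} out={a,g,h,j}
  B3: in={a,g,j} out={g,h,j}
  B4: in={g,h,j} out={g,h,j}
  B5: in={h} out={g,h,j}
  B6: in={g,h,j} out={g,h,j}
  B7: in={g,h} out={h,j}
  B8: in={h,j} out=∅

live-out(B6) = ["g", "h", "j"]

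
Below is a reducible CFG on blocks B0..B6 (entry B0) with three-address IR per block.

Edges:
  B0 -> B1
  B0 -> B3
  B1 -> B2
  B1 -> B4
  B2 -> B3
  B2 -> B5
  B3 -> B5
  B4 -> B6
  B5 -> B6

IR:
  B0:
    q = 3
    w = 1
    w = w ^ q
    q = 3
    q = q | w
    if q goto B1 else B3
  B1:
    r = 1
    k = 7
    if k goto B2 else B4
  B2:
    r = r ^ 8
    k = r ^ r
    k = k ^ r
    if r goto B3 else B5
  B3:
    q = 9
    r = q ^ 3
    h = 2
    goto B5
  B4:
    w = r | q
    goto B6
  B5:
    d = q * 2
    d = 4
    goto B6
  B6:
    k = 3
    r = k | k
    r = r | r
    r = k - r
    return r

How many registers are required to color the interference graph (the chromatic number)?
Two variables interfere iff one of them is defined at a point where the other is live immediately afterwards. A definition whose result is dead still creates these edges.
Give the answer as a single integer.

Block summaries:
  B0: {q,w} / ∅
  B1: {k,r} / ∅
  B2: {k,r} / {r}
  B3: {h,q,r} / ∅
  B4: {w} / {q,r}
  B5: {d} / {q}
  B6: {k,r} / ∅

Liveness:
  live B0: ∅→{q}
  live B1: {q}→{q,r}
  live B2: {q,r}→{q}
  live B3: ∅→{q}
  live B4: {q,r}→∅
  live B5: {q}→∅
  live B6: ∅→∅

Conflict graph:
  d — ∅
  h — {q}
  k — {q,r}
  q — {h,k,r,w}
  r — {k,q}
  w — {q}

Chromatic number:
  lower bound: {k,q,r} mutually conflict ⇒ χ ≥ 3
  3-colouring: c0={d,q}  c1={h,k,w}  c2={r}
  χ = 3

Answer: 3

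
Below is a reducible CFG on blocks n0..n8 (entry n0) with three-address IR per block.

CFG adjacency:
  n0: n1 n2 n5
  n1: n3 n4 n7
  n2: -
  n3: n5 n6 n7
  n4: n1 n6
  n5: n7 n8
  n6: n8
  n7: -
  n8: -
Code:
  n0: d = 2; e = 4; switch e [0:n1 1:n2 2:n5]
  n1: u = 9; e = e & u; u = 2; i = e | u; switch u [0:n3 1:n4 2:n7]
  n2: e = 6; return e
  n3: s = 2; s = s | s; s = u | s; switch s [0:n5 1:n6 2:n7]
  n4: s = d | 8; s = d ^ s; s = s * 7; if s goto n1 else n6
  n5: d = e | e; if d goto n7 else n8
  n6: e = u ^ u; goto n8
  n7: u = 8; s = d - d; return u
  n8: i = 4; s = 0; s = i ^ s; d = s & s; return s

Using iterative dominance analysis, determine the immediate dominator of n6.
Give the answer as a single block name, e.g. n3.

idom tree: n1←n0 n2←n0 n3←n1 n4←n1 n5←n0 n6←n1 n7←n0 n8←n0
Dom∩ at merges:
  n1: preds {n0,n4}: {n0} ∩ {n0,n1,n4} = {n0}; idom=n0
  n5: preds {n0,n3}: {n0} ∩ {n0,n1,n3} = {n0}; idom=n0
  n6: preds {n3,n4}: {n0,n1,n3} ∩ {n0,n1,n4} = {n0,n1}; idom=n1
  n7: preds {n1,n3,n5}: {n0,n1} ∩ {n0,n1,n3} ∩ {n0,n5} = {n0}; idom=n0
  n8: preds {n5,n6}: {n0,n5} ∩ {n0,n1,n6} = {n0}; idom=n0

idom(n6) = n1

Answer: n1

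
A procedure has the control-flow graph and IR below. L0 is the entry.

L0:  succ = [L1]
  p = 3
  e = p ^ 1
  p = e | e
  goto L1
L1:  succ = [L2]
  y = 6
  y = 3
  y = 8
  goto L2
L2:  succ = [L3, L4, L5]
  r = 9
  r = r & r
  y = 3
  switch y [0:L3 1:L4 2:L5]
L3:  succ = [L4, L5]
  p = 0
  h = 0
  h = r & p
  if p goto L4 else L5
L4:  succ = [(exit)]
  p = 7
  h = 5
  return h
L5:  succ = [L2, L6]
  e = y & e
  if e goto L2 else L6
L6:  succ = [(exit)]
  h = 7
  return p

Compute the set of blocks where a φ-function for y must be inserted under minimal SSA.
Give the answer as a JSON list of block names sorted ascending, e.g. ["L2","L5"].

Answer: ["L2"]

Working:
idom tree: L1←L0 L2←L1 L3←L2 L4←L2 L5←L2 L6←L5
Dom∩ at merges:
  L2: preds {L1,L5}: {L0,L1} ∩ {L0,L1,L2,L5} = {L0,L1}; idom=L1
  L4: preds {L2,L3}: {L0,L1,L2} ∩ {L0,L1,L2,L3} = {L0,L1,L2}; idom=L2
  L5: preds {L2,L3}: {L0,L1,L2} ∩ {L0,L1,L2,L3} = {L0,L1,L2}; idom=L2

DF walk-up:
  join L2 pred L1: · stop@L1
  join L2 pred L5: L5→L2 stop@L1
  join L4 pred L2: · stop@L2
  join L4 pred L3: L3 stop@L2
  join L5 pred L2: · stop@L2
  join L5 pred L3: L3 stop@L2
  L0 → ∅
  L1 → ∅
  L2 → {L2}
  L3 → {L4,L5}
  L4 → ∅
  L5 → {L2}
  L6 → ∅

φ for y: defs {L1,L2}
  DF⁺ = {L2}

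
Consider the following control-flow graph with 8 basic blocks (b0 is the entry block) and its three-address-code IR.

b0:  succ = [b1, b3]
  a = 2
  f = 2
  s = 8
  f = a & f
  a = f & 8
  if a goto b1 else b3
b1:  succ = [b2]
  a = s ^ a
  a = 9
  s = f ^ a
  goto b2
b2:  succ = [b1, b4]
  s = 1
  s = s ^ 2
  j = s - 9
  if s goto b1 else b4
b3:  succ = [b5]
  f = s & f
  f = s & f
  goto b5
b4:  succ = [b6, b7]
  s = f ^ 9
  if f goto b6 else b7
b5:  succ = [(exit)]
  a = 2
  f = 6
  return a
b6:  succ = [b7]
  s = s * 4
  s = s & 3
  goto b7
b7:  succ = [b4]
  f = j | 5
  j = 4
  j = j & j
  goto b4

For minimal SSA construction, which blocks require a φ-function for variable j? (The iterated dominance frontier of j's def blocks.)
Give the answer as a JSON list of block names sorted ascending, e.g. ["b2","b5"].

Answer: ["b1", "b4"]

Analysis:
idom tree: b1←b0 b2←b1 b3←b0 b4←b2 b5←b3 b6←b4 b7←b4
Dom at joins:
  b1: preds {b0,b2}: {b0} ∩ {b0,b1,b2} = {b0}; idom=b0
  b4: preds {b2,b7}: {b0,b1,b2} ∩ {b0,b1,b2,b4,b7} = {b0,b1,b2}; idom=b2
  b7: preds {b4,b6}: {b0,b1,b2,b4} ∩ {b0,b1,b2,b4,b6} = {b0,b1,b2,b4}; idom=b4

Frontier:
  b1←b0: walk · to b0
  b1←b2: walk b2→b1 to b0
  b4←b2: walk · to b2
  b4←b7: walk b7→b4 to b2
  b7←b4: walk · to b4
  b7←b6: walk b6 to b4
  DF(b0)=∅
  DF(b1)={b1}
  DF(b2)={b1}
  DF(b3)=∅
  DF(b4)={b4}
  DF(b5)=∅
  DF(b6)={b7}
  DF(b7)={b4}

φ for j: defs {b2,b7}
  DF⁺ = {b1,b4}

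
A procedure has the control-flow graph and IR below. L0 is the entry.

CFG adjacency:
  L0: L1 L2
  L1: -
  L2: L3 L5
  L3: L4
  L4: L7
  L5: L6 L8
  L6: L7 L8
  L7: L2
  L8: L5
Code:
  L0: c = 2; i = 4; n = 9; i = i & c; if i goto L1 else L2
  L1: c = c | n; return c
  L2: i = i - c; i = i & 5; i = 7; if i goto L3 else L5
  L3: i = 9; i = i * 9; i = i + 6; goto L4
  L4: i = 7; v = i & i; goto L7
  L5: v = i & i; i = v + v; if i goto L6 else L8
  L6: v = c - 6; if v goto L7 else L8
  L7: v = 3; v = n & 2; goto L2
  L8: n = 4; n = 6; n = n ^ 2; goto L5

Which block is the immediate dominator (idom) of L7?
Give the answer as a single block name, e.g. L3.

Answer: L2

Analysis:
idom tree: L1←L0 L2←L0 L3←L2 L4←L3 L5←L2 L6←L5 L7←L2 L8←L5
Dom∩ at merges:
  L2: preds {L0,L7}: {L0} ∩ {L0,L2,L7} = {L0}; idom=L0
  L5: preds {L2,L8}: {L0,L2} ∩ {L0,L2,L5,L8} = {L0,L2}; idom=L2
  L7: preds {L4,L6}: {L0,L2,L3,L4} ∩ {L0,L2,L5,L6} = {L0,L2}; idom=L2
  L8: preds {L5,L6}: {L0,L2,L5} ∩ {L0,L2,L5,L6} = {L0,L2,L5}; idom=L5

idom(L7) = L2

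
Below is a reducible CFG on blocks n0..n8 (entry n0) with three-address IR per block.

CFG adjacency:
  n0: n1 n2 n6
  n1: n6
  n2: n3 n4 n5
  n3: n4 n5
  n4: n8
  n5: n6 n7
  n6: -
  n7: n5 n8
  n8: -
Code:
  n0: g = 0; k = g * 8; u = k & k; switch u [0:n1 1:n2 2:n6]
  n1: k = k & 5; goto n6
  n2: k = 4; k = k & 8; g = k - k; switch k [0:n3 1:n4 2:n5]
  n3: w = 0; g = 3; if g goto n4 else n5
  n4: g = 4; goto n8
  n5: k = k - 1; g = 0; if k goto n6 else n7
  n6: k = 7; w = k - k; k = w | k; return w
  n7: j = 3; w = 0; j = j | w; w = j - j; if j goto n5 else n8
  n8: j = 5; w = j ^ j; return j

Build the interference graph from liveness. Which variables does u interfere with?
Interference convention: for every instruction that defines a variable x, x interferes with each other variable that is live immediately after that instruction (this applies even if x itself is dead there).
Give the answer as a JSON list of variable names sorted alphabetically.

def/use:
  n0 def {g,k,u} use ∅
  n1 def {k} use {k}
  n2 def {g,k} use ∅
  n3 def {g,w} use ∅
  n4 def {g} use ∅
  n5 def {g,k} use {k}
  n6 def {k,w} use ∅
  n7 def {j,w} use ∅
  n8 def {j,w} use ∅

Liveness:
  live n0: ∅→{k}
  live n1: {k}→∅
  live n2: ∅→{k}
  live n3: {k}→{k}
  live n4: ∅→∅
  live n5: {k}→{k}
  live n6: ∅→∅
  live n7: {k}→{k}
  live n8: ∅→∅

Interference:
  g↔{k}
  j↔{k,w}
  k↔{g,j,u,w}
  u↔{k}
  w↔{j,k}

N(u) = ["k"]

Answer: ["k"]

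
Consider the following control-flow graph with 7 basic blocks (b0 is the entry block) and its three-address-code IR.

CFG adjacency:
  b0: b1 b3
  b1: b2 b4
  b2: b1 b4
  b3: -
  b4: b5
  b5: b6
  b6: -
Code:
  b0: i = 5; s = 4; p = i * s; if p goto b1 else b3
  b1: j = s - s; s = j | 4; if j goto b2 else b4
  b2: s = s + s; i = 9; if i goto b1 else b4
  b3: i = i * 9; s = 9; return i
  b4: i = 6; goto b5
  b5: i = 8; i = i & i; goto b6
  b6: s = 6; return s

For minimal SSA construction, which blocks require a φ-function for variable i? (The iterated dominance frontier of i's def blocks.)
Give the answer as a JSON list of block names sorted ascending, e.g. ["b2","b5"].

idom tree: b1←b0 b2←b1 b3←b0 b4←b1 b5←b4 b6←b5
Join-block Dom:
  b1: preds {b0,b2}: {b0} ∩ {b0,b1,b2} = {b0}; idom=b0
  b4: preds {b1,b2}: {b0,b1} ∩ {b0,b1,b2} = {b0,b1}; idom=b1

Frontier:
  b1←b0: walk · to b0
  b1←b2: walk b2→b1 to b0
  b4←b1: walk · to b1
  b4←b2: walk b2 to b1
  b0 → ∅
  b1 → {b1}
  b2 → {b1,b4}
  b3 → ∅
  b4 → ∅
  b5 → ∅
  b6 → ∅

φ for i: defs {b0,b2,b3,b4,b5}
  DF⁺ = {b1,b4}

Answer: ["b1", "b4"]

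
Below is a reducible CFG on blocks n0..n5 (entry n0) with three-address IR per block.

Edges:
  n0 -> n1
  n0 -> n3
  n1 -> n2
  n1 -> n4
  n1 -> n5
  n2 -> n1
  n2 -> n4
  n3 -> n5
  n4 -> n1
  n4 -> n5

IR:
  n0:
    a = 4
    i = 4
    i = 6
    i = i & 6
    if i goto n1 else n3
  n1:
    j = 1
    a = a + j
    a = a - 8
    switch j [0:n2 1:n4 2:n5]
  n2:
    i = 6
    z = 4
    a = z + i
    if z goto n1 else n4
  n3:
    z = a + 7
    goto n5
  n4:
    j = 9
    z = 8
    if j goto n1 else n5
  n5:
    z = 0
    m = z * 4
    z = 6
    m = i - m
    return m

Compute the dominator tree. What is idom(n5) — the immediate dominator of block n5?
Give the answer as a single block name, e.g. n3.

Answer: n0

Analysis:
idom tree: n1←n0 n2←n1 n3←n0 n4←n1 n5←n0
Dom∩ at merges:
  n1: preds {n0,n2,n4}: {n0} ∩ {n0,n1,n2} ∩ {n0,n1,n4} = {n0}; idom=n0
  n4: preds {n1,n2}: {n0,n1} ∩ {n0,n1,n2} = {n0,n1}; idom=n1
  n5: preds {n1,n3,n4}: {n0,n1} ∩ {n0,n3} ∩ {n0,n1,n4} = {n0}; idom=n0

idom(n5) = n0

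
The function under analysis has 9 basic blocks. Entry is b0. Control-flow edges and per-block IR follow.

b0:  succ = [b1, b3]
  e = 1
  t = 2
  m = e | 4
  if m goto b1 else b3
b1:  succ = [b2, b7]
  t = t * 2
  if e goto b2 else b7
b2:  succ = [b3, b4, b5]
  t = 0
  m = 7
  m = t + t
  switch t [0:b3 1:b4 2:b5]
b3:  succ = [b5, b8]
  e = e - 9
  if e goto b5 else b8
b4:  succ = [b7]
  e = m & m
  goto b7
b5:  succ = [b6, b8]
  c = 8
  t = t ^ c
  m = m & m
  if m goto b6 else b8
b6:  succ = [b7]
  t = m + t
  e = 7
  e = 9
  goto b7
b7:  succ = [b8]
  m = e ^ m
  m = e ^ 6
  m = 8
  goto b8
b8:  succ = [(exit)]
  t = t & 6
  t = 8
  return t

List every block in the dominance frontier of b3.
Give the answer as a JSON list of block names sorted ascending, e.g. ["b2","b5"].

Answer: ["b5", "b8"]

Working:
idom tree: b1←b0 b2←b1 b3←b0 b4←b2 b5←b0 b6←b5 b7←b0 b8←b0
Join-block Dom:
  b3: preds {b0,b2}: {b0} ∩ {b0,b1,b2} = {b0}; idom=b0
  b5: preds {b2,b3}: {b0,b1,b2} ∩ {b0,b3} = {b0}; idom=b0
  b7: preds {b1,b4,b6}: {b0,b1} ∩ {b0,b1,b2,b4} ∩ {b0,b5,b6} = {b0}; idom=b0
  b8: preds {b3,b5,b7}: {b0,b3} ∩ {b0,b5} ∩ {b0,b7} = {b0}; idom=b0

DF walk-up:
  join b3 pred b0: · stop@b0
  join b3 pred b2: b2→b1 stop@b0
  join b5 pred b2: b2→b1 stop@b0
  join b5 pred b3: b3 stop@b0
  join b7 pred b1: b1 stop@b0
  join b7 pred b4: b4→b2→b1 stop@b0
  join b7 pred b6: b6→b5 stop@b0
  join b8 pred b3: b3 stop@b0
  join b8 pred b5: b5 stop@b0
  join b8 pred b7: b7 stop@b0
  DF(b0)=∅
  DF(b1)={b3,b5,b7}
  DF(b2)={b3,b5,b7}
  DF(b3)={b5,b8}
  DF(b4)={b7}
  DF(b5)={b7,b8}
  DF(b6)={b7}
  DF(b7)={b8}
  DF(b8)=∅

DF(b3) = ["b5", "b8"]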